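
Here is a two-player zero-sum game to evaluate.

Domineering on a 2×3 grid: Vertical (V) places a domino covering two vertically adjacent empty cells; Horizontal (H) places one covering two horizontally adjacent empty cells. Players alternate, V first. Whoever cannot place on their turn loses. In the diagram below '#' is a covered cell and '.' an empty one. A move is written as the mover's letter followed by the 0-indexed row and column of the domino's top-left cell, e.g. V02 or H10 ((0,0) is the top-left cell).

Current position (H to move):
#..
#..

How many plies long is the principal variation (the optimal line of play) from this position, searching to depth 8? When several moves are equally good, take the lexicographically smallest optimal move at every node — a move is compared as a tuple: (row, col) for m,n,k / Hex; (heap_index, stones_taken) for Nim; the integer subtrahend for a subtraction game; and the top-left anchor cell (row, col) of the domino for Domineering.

PV length from [#../#..]: 1 ply

[#../#..] H move#1: H01:+1/###/#..*, H11:+1/#../###
[###/#..] end (terminal -1, V#2); searched #../#.. to 8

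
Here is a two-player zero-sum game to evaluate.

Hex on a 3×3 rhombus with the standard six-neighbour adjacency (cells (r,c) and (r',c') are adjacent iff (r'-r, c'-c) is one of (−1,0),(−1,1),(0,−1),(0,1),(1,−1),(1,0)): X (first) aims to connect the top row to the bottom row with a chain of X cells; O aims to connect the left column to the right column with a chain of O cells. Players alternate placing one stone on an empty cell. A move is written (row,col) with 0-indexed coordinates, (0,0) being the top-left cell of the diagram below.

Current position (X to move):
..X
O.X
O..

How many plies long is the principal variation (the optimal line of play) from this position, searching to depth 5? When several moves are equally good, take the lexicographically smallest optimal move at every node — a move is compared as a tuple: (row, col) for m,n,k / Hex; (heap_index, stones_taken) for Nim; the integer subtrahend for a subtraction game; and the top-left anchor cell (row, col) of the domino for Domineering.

PV length from [..X/O.X/O..]: 5 plies

p1 X@[..X/O.X/O..]: (0,0)[X.X/O.X/O..]+1* (0,1)[.XX/O.X/O..]+1 (1,1)[..X/OXX/O..]+1 (2,1)[..X/O.X/OX.]+1 (2,2)[..X/O.X/O.X]+1
p2 O@[X.X/O.X/O..]: (0,1)[XOX/O.X/O..]-1* (1,1)[X.X/OOX/O..]-1 (2,1)[X.X/O.X/OO.]-1 (2,2)[X.X/O.X/O.O]-1
p3 X@[XOX/O.X/O..]: (1,1)[XOX/OXX/O..]+1* (2,1)[XOX/O.X/OX.]+1 (2,2)[XOX/O.X/O.X]+1
p4 O@[XOX/OXX/O..]: (2,1)[XOX/OXX/OO.]-1* (2,2)[XOX/OXX/O.O]-1
p5 X@[XOX/OXX/OO.]: (2,2)[XOX/OXX/OOX]+1*
p6 O@[XOX/OXX/OOX] terminal -1; root [..X/O.X/O..] d5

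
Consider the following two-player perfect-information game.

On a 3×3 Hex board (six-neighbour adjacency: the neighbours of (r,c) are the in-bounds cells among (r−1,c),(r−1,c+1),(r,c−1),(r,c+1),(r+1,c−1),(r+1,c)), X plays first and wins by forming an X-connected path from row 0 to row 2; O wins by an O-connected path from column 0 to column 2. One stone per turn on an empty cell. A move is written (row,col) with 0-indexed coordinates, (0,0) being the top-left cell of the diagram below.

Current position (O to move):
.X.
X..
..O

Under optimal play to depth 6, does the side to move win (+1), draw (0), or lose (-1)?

value(.X./X../..O, O) = +1

p1 O@[.X./X../..O]: (0,0)[OX./X../..O]-1 (0,2)[.XO/X../..O]-1 (1,1)[.X./XO./..O]-1 (1,2)[.X./X.O/..O]-1 (2,0)[.X./X../O.O]+1* (2,1)[.X./X../.OO]-1
p2 X@[.X./X../O.O]: (0,0)[XX./X../O.O]-1* (0,2)[.XX/X../O.O]-1 (1,1)[.X./XX./O.O]-1 (1,2)[.X./X.X/O.O]-1 (2,1)[.X./X../OXO]-1
p3 O@[XX./X../O.O]: (0,2)[XXO/X../O.O]+1* (1,1)[XX./XO./O.O]+1 (1,2)[XX./X.O/O.O]+1 (2,1)[XX./X../OOO]+1
p4 X@[XXO/X../O.O]: (1,1)[XXO/XX./O.O]-1* (1,2)[XXO/X.X/O.O]-1 (2,1)[XXO/X../OXO]-1
p5 O@[XXO/XX./O.O]: (1,2)[XXO/XXO/O.O]-1 (2,1)[XXO/XX./OOO]+1*
p6 X@[XXO/XX./OOO] terminal -1; root [.X./X../..O] d6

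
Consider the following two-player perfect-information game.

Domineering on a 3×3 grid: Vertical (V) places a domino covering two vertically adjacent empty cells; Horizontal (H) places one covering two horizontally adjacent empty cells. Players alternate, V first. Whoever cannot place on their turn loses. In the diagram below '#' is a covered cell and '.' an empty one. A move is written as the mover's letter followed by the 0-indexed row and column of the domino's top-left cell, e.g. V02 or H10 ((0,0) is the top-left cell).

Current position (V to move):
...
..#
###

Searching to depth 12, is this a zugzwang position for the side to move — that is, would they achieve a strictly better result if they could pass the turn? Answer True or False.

zugzwang(.../..#/###, V) = False

p1 V@[.../..#/###]: V00[#../#.#/###]-1 V01[.#./.##/###]+1*
p2 H@[.#./.##/###] terminal -1; root [.../..#/###] d12
pass branch (H moves first from the same position):
  | p1 H@[.../..#/###]: H00[##./..#/###]+1* H01[.##/..#/###]-1 H10[.../###/###]+1
  | p2 V@[##./..#/###] terminal -1; root [.../..#/###] d12
V moving scores +1; V passing scores -1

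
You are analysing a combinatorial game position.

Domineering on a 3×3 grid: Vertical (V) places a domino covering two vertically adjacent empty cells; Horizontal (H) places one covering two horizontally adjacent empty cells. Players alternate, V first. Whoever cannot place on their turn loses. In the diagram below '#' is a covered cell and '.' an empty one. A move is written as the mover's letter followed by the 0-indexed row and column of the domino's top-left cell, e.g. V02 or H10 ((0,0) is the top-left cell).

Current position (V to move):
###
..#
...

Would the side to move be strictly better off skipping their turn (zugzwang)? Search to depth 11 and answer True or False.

ply 1, V at ###/..#/... | V10=-1→###/#.#/#..; V11=+1→###/.##/.#.*
ply 2: ###/.##/.#. is terminal -1 (H); from ###/..#/... depth 11
pass branch (H moves first from the same position):
  | ply 1, H at ###/..#/... | H10=+1→###/###/...*; H20=+1→###/..#/##.; H21=-1→###/..#/.##
  | ply 2: ###/###/... is terminal -1 (V); from ###/..#/... depth 11
V moving scores +1; V passing scores -1

zugzwang(###/..#/..., V) = False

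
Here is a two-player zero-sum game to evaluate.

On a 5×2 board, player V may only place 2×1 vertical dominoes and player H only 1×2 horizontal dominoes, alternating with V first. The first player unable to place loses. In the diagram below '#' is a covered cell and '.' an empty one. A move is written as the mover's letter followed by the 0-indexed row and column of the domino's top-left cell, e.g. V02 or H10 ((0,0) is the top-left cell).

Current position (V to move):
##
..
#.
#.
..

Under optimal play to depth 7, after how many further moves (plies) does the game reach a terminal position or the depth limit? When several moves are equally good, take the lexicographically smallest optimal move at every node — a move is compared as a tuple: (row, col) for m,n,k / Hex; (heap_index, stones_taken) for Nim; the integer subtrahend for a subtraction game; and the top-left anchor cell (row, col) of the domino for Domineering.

ply 1, V at ##/../#./#./.. | V11=-1→##/.#/##/#./..*; V21=-1→##/../##/##/..; V31=-1→##/../#./##/.#
ply 2, H at ##/.#/##/#./.. | H40=+1→##/.#/##/#./##*
ply 3: ##/.#/##/#./## is terminal -1 (V); from ##/../#./#./.. depth 7

PV length from [##/../#./#./..]: 2 plies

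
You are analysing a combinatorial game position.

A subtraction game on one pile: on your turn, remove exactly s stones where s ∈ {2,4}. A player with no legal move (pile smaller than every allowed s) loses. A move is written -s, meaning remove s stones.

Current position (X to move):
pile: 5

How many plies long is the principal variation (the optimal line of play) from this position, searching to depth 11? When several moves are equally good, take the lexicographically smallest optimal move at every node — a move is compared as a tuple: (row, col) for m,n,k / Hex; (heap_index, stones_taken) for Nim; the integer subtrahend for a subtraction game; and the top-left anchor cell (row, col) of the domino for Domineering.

PV length from [5]: 1 ply

ply 1, X at 5 | -2=-1→3; -4=+1→1*
ply 2: 1 is terminal -1 (O); from 5 depth 11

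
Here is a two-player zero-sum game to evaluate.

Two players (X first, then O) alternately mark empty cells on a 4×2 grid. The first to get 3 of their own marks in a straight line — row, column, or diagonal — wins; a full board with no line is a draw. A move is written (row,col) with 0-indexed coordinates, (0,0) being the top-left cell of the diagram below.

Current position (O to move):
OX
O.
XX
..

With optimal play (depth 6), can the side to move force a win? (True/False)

p1 O@[OX/O./XX/..]: (1,1)[OX/OO/XX/..]+0* (3,0)[OX/O./XX/O.]-1 (3,1)[OX/O./XX/.O]-1
p2 X@[OX/OO/XX/..]: (3,0)[OX/OO/XX/X.]+0* (3,1)[OX/OO/XX/.X]+0
p3 O@[OX/OO/XX/X.]: (3,1)[OX/OO/XX/XO]+0*
p4 X@[OX/OO/XX/XO] terminal +0; root [OX/O./XX/..] d6

O winning at [OX/O./XX/..]: False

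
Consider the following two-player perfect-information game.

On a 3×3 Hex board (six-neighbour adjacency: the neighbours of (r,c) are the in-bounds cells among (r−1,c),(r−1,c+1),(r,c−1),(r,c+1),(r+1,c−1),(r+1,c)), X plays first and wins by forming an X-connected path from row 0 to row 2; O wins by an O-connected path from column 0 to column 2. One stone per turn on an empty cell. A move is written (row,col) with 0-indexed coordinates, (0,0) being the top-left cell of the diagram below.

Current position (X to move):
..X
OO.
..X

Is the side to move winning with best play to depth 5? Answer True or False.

p1 X@[..X/OO./..X]: (0,0)[X.X/OO./..X]-1 (0,1)[.XX/OO./..X]-1 (1,2)[..X/OOX/..X]+1* (2,0)[..X/OO./X.X]-1 (2,1)[..X/OO./.XX]-1
p2 O@[..X/OOX/..X] terminal -1; root [..X/OO./..X] d5

X winning at [..X/OO./..X]: True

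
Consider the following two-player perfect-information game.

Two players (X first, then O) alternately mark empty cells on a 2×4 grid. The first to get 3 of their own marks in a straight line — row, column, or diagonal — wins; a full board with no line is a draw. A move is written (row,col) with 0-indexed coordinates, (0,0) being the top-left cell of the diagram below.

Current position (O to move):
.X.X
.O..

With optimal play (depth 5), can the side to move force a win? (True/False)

O winning at [.X.X/.O..]: False

ply 1, O at .X.X/.O.. | (0,0)=-1→OX.X/.O..; (0,2)=+0→.XOX/.O..*; (1,0)=-1→.X.X/OO..; (1,2)=-1→.X.X/.OO.; (1,3)=-1→.X.X/.O.O
ply 2, X at .XOX/.O.. | (0,0)=-1→XXOX/.O..; (1,0)=+0→.XOX/XO..*; (1,2)=+0→.XOX/.OX.; (1,3)=+0→.XOX/.O.X
ply 3, O at .XOX/XO.. | (0,0)=+0→OXOX/XO..*; (1,2)=+0→.XOX/XOO.; (1,3)=+0→.XOX/XO.O
ply 4, X at OXOX/XO.. | (1,2)=+0→OXOX/XOX.*; (1,3)=+0→OXOX/XO.X
ply 5, O at OXOX/XOX. | (1,3)=+0→OXOX/XOXO*
ply 6: OXOX/XOXO is terminal +0 (X); from .X.X/.O.. depth 5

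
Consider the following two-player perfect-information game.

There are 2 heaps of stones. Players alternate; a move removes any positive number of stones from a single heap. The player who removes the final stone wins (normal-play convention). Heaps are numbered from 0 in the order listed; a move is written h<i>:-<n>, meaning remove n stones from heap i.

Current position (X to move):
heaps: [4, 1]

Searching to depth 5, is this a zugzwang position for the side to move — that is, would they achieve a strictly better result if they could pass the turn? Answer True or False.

zugzwang((4,1), X) = False

[(4,1)] X move#1: h0:-1:-1/(3,1), h0:-2:-1/(2,1), h0:-3:+1/(1,1)*, h0:-4:-1/(0,1), h1:-1:-1/(4,0)
[(1,1)] O move#2: h0:-1:-1/(0,1)*, h1:-1:-1/(1,0)
[(0,1)] X move#3: h1:-1:+1/(0,0)*
[(0,0)] end (terminal -1, O#4); searched (4,1) to 5
pass branch (O moves first from the same position):
  | [(4,1)] O move#1: h0:-1:-1/(3,1), h0:-2:-1/(2,1), h0:-3:+1/(1,1)*, h0:-4:-1/(0,1), h1:-1:-1/(4,0)
  | [(1,1)] X move#2: h0:-1:-1/(0,1)*, h1:-1:-1/(1,0)
  | [(0,1)] O move#3: h1:-1:+1/(0,0)*
  | [(0,0)] end (terminal -1, X#4); searched (4,1) to 5
X moving scores +1; X passing scores -1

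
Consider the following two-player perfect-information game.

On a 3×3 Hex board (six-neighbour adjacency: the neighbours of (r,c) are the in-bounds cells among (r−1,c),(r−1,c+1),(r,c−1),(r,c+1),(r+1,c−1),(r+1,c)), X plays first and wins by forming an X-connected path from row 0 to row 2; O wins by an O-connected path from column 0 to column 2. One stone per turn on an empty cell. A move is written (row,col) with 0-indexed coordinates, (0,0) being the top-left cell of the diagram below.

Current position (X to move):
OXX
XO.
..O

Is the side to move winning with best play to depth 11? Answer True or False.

ply 1, X at OXX/XO./..O | (1,2)=+1→OXX/XOX/..O*; (2,0)=+1→OXX/XO./X.O; (2,1)=+1→OXX/XO./.XO
ply 2, O at OXX/XOX/..O | (2,0)=-1→OXX/XOX/O.O*; (2,1)=-1→OXX/XOX/.OO
ply 3, X at OXX/XOX/O.O | (2,1)=+1→OXX/XOX/OXO*
ply 4: OXX/XOX/OXO is terminal -1 (O); from OXX/XO./..O depth 11

X winning at [OXX/XO./..O]: True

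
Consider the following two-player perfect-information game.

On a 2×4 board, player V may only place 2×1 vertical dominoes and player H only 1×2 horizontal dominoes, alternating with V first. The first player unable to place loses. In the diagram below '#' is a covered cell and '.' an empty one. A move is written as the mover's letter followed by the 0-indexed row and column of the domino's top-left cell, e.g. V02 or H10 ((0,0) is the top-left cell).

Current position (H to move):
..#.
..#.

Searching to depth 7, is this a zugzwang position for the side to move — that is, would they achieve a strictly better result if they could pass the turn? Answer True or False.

zugzwang(..#./..#., H) = False

p1 H@[..#./..#.]: H00[###./..#.]+1* H10[..#./###.]+1
p2 V@[###./..#.]: V03[####/..##]-1*
p3 H@[####/..##]: H10[####/####]+1*
p4 V@[####/####] terminal -1; root [..#./..#.] d7
if H skipped the turn, V would face:
~ p1 V@[..#./..#.]: V00[#.#./#.#.]+1* V01[.##./.##.]+1 V03[..##/..##]-1
~ p2 H@[#.#./#.#.] terminal -1; root [..#./..#.] d7
compare (H): move=+1 vs pass=-1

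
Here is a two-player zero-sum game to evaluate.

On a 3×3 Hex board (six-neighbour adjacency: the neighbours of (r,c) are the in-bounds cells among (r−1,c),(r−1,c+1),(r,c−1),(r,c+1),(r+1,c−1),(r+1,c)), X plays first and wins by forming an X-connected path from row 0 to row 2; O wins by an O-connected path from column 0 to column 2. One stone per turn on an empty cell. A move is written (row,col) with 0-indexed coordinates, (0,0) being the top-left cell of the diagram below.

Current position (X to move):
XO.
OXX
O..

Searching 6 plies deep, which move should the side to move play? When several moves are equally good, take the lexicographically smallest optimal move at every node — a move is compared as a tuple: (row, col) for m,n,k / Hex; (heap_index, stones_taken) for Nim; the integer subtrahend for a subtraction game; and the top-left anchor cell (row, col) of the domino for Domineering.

p1 X@[XO./OXX/O..]: (0,2)[XOX/OXX/O..]+1* (2,1)[XO./OXX/OX.]-1 (2,2)[XO./OXX/O.X]-1
p2 O@[XOX/OXX/O..]: (2,1)[XOX/OXX/OO.]-1* (2,2)[XOX/OXX/O.O]-1
p3 X@[XOX/OXX/OO.]: (2,2)[XOX/OXX/OOX]+1*
p4 O@[XOX/OXX/OOX] terminal -1; root [XO./OXX/O..] d6

X's best at [XO./OXX/O..]: (0,2)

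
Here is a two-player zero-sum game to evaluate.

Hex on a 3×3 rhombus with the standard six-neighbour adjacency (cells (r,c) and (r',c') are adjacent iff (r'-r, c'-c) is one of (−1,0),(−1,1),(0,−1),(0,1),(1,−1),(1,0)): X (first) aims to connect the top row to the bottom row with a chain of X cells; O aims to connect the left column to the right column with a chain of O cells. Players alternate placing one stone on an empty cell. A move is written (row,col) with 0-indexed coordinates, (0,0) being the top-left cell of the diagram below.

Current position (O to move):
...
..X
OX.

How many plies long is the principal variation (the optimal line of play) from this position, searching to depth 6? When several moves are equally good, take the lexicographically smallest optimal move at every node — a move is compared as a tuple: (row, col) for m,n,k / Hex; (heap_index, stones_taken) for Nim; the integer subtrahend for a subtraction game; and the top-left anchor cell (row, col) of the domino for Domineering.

PV length from [.../..X/OX.]: 5 plies

ply 1, O at .../..X/OX. | (0,0)=-1→O../..X/OX.; (0,1)=-1→.O./..X/OX.; (0,2)=+1→..O/..X/OX.*; (1,0)=-1→.../O.X/OX.; (1,1)=-1→.../.OX/OX.; (2,2)=-1→.../..X/OXO
ply 2, X at ..O/..X/OX. | (0,0)=-1→X.O/..X/OX.*; (0,1)=-1→.XO/..X/OX.; (1,0)=-1→..O/X.X/OX.; (1,1)=-1→..O/.XX/OX.; (2,2)=-1→..O/..X/OXX
ply 3, O at X.O/..X/OX. | (0,1)=+1→XOO/..X/OX.*; (1,0)=+1→X.O/O.X/OX.; (1,1)=+1→X.O/.OX/OX.; (2,2)=-1→X.O/..X/OXO
ply 4, X at XOO/..X/OX. | (1,0)=-1→XOO/X.X/OX.*; (1,1)=-1→XOO/.XX/OX.; (2,2)=-1→XOO/..X/OXX
ply 5, O at XOO/X.X/OX. | (1,1)=+1→XOO/XOX/OX.*; (2,2)=-1→XOO/X.X/OXO
ply 6: XOO/XOX/OX. is terminal -1 (X); from .../..X/OX. depth 6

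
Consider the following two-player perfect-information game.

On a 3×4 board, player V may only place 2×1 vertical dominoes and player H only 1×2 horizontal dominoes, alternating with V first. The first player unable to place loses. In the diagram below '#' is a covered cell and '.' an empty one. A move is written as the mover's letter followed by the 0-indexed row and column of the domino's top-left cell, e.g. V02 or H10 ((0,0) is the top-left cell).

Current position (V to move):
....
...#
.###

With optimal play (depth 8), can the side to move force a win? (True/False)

V winning at [..../...#/.###]: True

p1 V@[..../...#/.###]: V00[#.../#..#/.###]-1 V01[.#../.#.#/.###]+1* V02[..#./..##/.###]-1 V10[..../#..#/####]-1
p2 H@[.#../.#.#/.###]: H02[.###/.#.#/.###]-1*
p3 V@[.###/.#.#/.###]: V00[####/##.#/.###]+1* V10[.###/##.#/####]+1
p4 H@[####/##.#/.###] terminal -1; root [..../...#/.###] d8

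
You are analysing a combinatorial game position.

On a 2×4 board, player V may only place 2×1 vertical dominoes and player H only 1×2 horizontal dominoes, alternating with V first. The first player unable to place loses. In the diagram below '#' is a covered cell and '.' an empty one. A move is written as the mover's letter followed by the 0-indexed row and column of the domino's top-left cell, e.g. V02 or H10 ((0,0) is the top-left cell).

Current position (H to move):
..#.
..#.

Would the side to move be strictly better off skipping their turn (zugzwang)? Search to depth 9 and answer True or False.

p1 H@[..#./..#.]: H00[###./..#.]+1* H10[..#./###.]+1
p2 V@[###./..#.]: V03[####/..##]-1*
p3 H@[####/..##]: H10[####/####]+1*
p4 V@[####/####] terminal -1; root [..#./..#.] d9
pass branch (V moves first from the same position):
  | p1 V@[..#./..#.]: V00[#.#./#.#.]+1* V01[.##./.##.]+1 V03[..##/..##]-1
  | p2 H@[#.#./#.#.] terminal -1; root [..#./..#.] d9
H moving scores +1; H passing scores -1

zugzwang(..#./..#., H) = False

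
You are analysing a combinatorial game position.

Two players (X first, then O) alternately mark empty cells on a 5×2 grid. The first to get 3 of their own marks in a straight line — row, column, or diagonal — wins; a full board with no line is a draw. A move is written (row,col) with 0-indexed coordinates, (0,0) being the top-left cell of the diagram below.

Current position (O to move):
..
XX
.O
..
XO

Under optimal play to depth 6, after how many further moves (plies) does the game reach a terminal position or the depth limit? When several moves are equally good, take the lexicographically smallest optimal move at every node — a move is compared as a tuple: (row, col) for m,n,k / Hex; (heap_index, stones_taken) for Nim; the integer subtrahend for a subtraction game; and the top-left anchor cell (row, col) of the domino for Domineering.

PV length from [../XX/.O/../XO]: 1 ply

p1 O@[../XX/.O/../XO]: (0,0)[O./XX/.O/../XO]+0 (0,1)[.O/XX/.O/../XO]+0 (2,0)[../XX/OO/../XO]+0 (3,0)[../XX/.O/O./XO]+0 (3,1)[../XX/.O/.O/XO]+1*
p2 X@[../XX/.O/.O/XO] terminal -1; root [../XX/.O/../XO] d6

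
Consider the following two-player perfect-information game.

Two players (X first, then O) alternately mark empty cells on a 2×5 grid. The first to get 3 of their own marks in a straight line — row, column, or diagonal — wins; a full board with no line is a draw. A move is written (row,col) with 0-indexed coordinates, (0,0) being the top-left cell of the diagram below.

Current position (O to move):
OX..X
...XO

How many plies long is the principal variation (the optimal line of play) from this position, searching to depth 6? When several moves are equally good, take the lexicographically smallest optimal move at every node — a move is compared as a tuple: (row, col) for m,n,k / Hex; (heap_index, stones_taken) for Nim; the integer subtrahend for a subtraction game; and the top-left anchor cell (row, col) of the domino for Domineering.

PV length from [OX..X/...XO]: 5 plies

ply 1, O at OX..X/...XO | (0,2)=+0→OXO.X/...XO*; (0,3)=+0→OX.OX/...XO; (1,0)=+0→OX..X/O..XO; (1,1)=+0→OX..X/.O.XO; (1,2)=+0→OX..X/..OXO
ply 2, X at OXO.X/...XO | (0,3)=+0→OXOXX/...XO*; (1,0)=+0→OXO.X/X..XO; (1,1)=+0→OXO.X/.X.XO; (1,2)=+0→OXO.X/..XXO
ply 3, O at OXOXX/...XO | (1,0)=+0→OXOXX/O..XO*; (1,1)=+0→OXOXX/.O.XO; (1,2)=+0→OXOXX/..OXO
ply 4, X at OXOXX/O..XO | (1,1)=+0→OXOXX/OX.XO*; (1,2)=+0→OXOXX/O.XXO
ply 5, O at OXOXX/OX.XO | (1,2)=+0→OXOXX/OXOXO*
ply 6: OXOXX/OXOXO is terminal +0 (X); from OX..X/...XO depth 6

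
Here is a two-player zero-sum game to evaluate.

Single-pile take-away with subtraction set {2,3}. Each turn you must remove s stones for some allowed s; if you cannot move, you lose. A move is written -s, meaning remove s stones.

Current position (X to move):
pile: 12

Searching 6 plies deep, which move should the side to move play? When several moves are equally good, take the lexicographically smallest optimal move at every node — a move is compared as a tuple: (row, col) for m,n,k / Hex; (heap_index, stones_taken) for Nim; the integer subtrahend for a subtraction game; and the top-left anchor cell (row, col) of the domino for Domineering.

ply 1, X at 12 | -2=+1→10*; -3=-1→9
ply 2, O at 10 | -2=-1→8*; -3=-1→7
ply 3, X at 8 | -2=+1→6*; -3=+1→5
ply 4, O at 6 | -2=-1→4*; -3=-1→3
ply 5, X at 4 | -2=-1→2; -3=+1→1*
ply 6: 1 is terminal -1 (O); from 12 depth 6

X's best at [12]: -2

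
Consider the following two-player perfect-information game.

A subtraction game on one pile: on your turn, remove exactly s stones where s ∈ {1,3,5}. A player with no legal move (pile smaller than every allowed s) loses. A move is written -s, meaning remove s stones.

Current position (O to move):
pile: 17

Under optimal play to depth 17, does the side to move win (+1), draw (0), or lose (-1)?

[17] O move#1: -1:+1/16*, -3:+1/14, -5:+1/12
[16] X move#2: -1:-1/15*, -3:-1/13, -5:-1/11
[15] O move#3: -1:+1/14*, -3:+1/12, -5:+1/10
[14] X move#4: -1:-1/13*, -3:-1/11, -5:-1/9
[13] O move#5: -1:+1/12*, -3:+1/10, -5:+1/8
[12] X move#6: -1:-1/11*, -3:-1/9, -5:-1/7
[11] O move#7: -1:+1/10*, -3:+1/8, -5:+1/6
[10] X move#8: -1:-1/9*, -3:-1/7, -5:-1/5
[9] O move#9: -1:+1/8*, -3:+1/6, -5:+1/4
[8] X move#10: -1:-1/7*, -3:-1/5, -5:-1/3
[7] O move#11: -1:+1/6*, -3:+1/4, -5:+1/2
[6] X move#12: -1:-1/5*, -3:-1/3, -5:-1/1
[5] O move#13: -1:+1/4*, -3:+1/2, -5:+1/0
[4] X move#14: -1:-1/3*, -3:-1/1
[3] O move#15: -1:+1/2*, -3:+1/0
[2] X move#16: -1:-1/1*
[1] O move#17: -1:+1/0*
[0] end (terminal -1, X#18); searched 17 to 17

value(17, O) = +1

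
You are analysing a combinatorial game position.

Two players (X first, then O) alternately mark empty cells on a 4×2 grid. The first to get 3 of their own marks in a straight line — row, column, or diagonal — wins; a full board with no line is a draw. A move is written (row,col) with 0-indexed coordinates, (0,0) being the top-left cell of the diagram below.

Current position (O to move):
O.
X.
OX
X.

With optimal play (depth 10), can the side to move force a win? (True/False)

[O./X./OX/X.] O move#1: (0,1):+0/OO/X./OX/X.*, (1,1):+0/O./XO/OX/X., (3,1):+0/O./X./OX/XO
[OO/X./OX/X.] X move#2: (1,1):+0/OO/XX/OX/X.*, (3,1):+0/OO/X./OX/XX
[OO/XX/OX/X.] O move#3: (3,1):+0/OO/XX/OX/XO*
[OO/XX/OX/XO] end (terminal +0, X#4); searched O./X./OX/X. to 10

O winning at [O./X./OX/X.]: False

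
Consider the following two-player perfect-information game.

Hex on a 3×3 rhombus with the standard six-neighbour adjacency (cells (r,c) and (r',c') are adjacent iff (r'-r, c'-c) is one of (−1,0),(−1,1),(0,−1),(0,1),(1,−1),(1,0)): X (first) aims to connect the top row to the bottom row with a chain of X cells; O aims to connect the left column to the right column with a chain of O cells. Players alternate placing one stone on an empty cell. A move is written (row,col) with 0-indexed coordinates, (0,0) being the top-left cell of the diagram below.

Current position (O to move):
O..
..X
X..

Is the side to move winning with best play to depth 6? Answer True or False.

O winning at [O../..X/X..]: False

[O../..X/X..] O move#1: (0,1):-1/OO./..X/X..*, (0,2):-1/O.O/..X/X.., (1,0):-1/O../O.X/X.., (1,1):-1/O../.OX/X.., (2,1):-1/O../..X/XO., (2,2):-1/O../..X/X.O
[OO./..X/X..] X move#2: (0,2):+1/OOX/..X/X..*, (1,0):-1/OO./X.X/X.., (1,1):-1/OO./.XX/X.., (2,1):-1/OO./..X/XX., (2,2):-1/OO./..X/X.X
[OOX/..X/X..] O move#3: (1,0):-1/OOX/O.X/X..*, (1,1):-1/OOX/.OX/X.., (2,1):-1/OOX/..X/XO., (2,2):-1/OOX/..X/X.O
[OOX/O.X/X..] X move#4: (1,1):+1/OOX/OXX/X..*, (2,1):+1/OOX/O.X/XX., (2,2):+1/OOX/O.X/X.X
[OOX/OXX/X..] end (terminal -1, O#5); searched O../..X/X.. to 6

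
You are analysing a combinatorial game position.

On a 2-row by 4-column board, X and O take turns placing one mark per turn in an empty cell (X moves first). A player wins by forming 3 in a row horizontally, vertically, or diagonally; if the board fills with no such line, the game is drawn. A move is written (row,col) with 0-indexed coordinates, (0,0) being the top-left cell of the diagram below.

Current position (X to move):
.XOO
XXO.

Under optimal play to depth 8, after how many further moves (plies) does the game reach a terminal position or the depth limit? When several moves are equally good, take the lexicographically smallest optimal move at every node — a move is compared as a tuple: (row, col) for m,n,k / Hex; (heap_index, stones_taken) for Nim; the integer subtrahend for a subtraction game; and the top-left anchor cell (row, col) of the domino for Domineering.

PV length from [.XOO/XXO.]: 2 plies

[.XOO/XXO.] X move#1: (0,0):+0/XXOO/XXO.*, (1,3):+0/.XOO/XXOX
[XXOO/XXO.] O move#2: (1,3):+0/XXOO/XXOO*
[XXOO/XXOO] end (terminal +0, X#3); searched .XOO/XXO. to 8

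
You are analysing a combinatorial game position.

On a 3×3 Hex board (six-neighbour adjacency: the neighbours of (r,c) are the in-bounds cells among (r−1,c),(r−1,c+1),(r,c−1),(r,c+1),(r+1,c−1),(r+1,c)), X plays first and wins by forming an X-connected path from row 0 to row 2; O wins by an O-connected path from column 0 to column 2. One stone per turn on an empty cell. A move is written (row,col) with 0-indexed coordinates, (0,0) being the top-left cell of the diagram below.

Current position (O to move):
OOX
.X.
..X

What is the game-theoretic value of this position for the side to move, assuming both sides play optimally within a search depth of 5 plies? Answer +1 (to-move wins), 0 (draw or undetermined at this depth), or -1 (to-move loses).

p1 O@[OOX/.X./..X]: (1,0)[OOX/OX./..X]-1* (1,2)[OOX/.XO/..X]-1 (2,0)[OOX/.X./O.X]-1 (2,1)[OOX/.X./.OX]-1
p2 X@[OOX/OX./..X]: (1,2)[OOX/OXX/..X]+1* (2,0)[OOX/OX./X.X]+1 (2,1)[OOX/OX./.XX]+1
p3 O@[OOX/OXX/..X] terminal -1; root [OOX/.X./..X] d5

value(OOX/.X./..X, O) = -1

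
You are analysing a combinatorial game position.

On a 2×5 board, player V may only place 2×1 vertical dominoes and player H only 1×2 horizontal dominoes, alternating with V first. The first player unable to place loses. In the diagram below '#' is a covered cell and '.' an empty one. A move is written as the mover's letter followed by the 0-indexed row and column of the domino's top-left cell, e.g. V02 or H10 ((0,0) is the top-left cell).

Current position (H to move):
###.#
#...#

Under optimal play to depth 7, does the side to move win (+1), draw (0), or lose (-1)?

ply 1, H at ###.#/#...# | H11=-1→###.#/###.#; H12=+1→###.#/#.###*
ply 2: ###.#/#.### is terminal -1 (V); from ###.#/#...# depth 7

value(###.#/#...#, H) = +1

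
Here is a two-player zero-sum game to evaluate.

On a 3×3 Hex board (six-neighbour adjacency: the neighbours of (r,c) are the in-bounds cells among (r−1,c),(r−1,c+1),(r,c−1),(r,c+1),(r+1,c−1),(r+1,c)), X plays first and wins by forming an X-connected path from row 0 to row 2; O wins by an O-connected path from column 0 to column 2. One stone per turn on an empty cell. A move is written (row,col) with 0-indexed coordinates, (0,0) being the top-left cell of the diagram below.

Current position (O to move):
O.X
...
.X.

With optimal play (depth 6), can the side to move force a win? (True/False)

O winning at [O.X/.../.X.]: False

p1 O@[O.X/.../.X.]: (0,1)[OOX/.../.X.]-1* (1,0)[O.X/O../.X.]-1 (1,1)[O.X/.O./.X.]-1 (1,2)[O.X/..O/.X.]-1 (2,0)[O.X/.../OX.]-1 (2,2)[O.X/.../.XO]-1
p2 X@[OOX/.../.X.]: (1,0)[OOX/X../.X.]+1* (1,1)[OOX/.X./.X.]+1 (1,2)[OOX/..X/.X.]+1 (2,0)[OOX/.../XX.]+1 (2,2)[OOX/.../.XX]+1
p3 O@[OOX/X../.X.]: (1,1)[OOX/XO./.X.]-1* (1,2)[OOX/X.O/.X.]-1 (2,0)[OOX/X../OX.]-1 (2,2)[OOX/X../.XO]-1
p4 X@[OOX/XO./.X.]: (1,2)[OOX/XOX/.X.]+1* (2,0)[OOX/XO./XX.]-1 (2,2)[OOX/XO./.XX]-1
p5 O@[OOX/XOX/.X.] terminal -1; root [O.X/.../.X.] d6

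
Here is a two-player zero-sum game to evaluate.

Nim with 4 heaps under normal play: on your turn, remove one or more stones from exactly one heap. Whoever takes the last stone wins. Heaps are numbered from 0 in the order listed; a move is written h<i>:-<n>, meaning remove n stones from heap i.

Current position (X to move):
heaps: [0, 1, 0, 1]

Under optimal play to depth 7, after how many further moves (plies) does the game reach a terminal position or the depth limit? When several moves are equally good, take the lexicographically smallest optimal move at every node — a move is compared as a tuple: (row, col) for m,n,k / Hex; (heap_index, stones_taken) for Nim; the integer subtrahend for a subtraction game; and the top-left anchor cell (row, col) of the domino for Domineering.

p1 X@[(0,1,0,1)]: h1:-1[(0,0,0,1)]-1* h3:-1[(0,1,0,0)]-1
p2 O@[(0,0,0,1)]: h3:-1[(0,0,0,0)]+1*
p3 X@[(0,0,0,0)] terminal -1; root [(0,1,0,1)] d7

PV length from [(0,1,0,1)]: 2 plies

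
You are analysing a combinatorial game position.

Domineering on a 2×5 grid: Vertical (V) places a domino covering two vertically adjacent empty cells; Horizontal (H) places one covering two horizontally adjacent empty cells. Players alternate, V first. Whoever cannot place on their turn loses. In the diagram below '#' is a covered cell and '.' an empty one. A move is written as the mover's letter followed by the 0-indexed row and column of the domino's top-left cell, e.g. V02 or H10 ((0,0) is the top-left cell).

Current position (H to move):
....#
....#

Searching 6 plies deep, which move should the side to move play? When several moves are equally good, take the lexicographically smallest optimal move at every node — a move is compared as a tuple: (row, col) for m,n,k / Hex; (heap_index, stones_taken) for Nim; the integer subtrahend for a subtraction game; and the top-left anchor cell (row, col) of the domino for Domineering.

p1 H@[....#/....#]: H00[##..#/....#]-1 H01[.##.#/....#]+1* H02[..###/....#]-1 H10[....#/##..#]-1 H11[....#/.##.#]+1 H12[....#/..###]-1
p2 V@[.##.#/....#]: V00[###.#/#...#]-1* V03[.####/...##]-1
p3 H@[###.#/#...#]: H11[###.#/###.#]-1 H12[###.#/#.###]+1*
p4 V@[###.#/#.###] terminal -1; root [....#/....#] d6

H's best at [....#/....#]: H01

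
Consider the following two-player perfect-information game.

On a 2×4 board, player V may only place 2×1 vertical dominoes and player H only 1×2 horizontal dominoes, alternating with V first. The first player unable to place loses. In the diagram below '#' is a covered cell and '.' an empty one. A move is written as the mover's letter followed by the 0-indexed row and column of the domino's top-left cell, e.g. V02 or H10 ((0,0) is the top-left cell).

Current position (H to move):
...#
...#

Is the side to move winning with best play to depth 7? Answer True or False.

p1 H@[...#/...#]: H00[##.#/...#]+1* H01[.###/...#]+1 H10[...#/##.#]+1 H11[...#/.###]+1
p2 V@[##.#/...#]: V02[####/..##]-1*
p3 H@[####/..##]: H10[####/####]+1*
p4 V@[####/####] terminal -1; root [...#/...#] d7

H winning at [...#/...#]: True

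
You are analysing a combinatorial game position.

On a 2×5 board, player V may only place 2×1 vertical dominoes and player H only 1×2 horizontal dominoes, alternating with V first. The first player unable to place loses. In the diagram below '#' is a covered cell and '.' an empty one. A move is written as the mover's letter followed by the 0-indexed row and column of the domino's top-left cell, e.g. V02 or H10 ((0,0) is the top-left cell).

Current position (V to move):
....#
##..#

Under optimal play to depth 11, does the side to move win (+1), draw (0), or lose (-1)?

p1 V@[....#/##..#]: V02[..#.#/###.#]+1* V03[...##/##.##]-1
p2 H@[..#.#/###.#]: H00[###.#/###.#]-1*
p3 V@[###.#/###.#]: V03[#####/#####]+1*
p4 H@[#####/#####] terminal -1; root [....#/##..#] d11

value(....#/##..#, V) = +1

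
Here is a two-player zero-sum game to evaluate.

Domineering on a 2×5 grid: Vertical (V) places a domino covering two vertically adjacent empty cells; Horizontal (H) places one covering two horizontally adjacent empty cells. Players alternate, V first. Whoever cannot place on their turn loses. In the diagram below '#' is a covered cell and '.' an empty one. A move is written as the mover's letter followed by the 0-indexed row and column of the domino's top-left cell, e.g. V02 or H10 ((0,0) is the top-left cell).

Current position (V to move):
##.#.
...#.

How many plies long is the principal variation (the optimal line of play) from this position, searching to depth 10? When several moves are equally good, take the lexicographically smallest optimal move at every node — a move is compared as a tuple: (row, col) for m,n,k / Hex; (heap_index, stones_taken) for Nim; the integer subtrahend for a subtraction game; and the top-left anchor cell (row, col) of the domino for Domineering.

PV length from [##.#./...#.]: 3 plies

p1 V@[##.#./...#.]: V02[####./..##.]+1* V04[##.##/...##]-1
p2 H@[####./..##.]: H10[####./####.]-1*
p3 V@[####./####.]: V04[#####/#####]+1*
p4 H@[#####/#####] terminal -1; root [##.#./...#.] d10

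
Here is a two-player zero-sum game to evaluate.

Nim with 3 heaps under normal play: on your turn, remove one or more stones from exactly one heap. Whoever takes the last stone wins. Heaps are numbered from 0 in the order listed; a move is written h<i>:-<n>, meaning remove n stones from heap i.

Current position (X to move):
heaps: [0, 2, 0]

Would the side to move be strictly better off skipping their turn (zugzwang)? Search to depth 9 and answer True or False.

[(0,2,0)] X move#1: h1:-1:-1/(0,1,0), h1:-2:+1/(0,0,0)*
[(0,0,0)] end (terminal -1, O#2); searched (0,2,0) to 9
if X skipped the turn, O would face:
~ [(0,2,0)] O move#1: h1:-1:-1/(0,1,0), h1:-2:+1/(0,0,0)*
~ [(0,0,0)] end (terminal -1, X#2); searched (0,2,0) to 9
compare (X): move=+1 vs pass=-1

zugzwang((0,2,0), X) = False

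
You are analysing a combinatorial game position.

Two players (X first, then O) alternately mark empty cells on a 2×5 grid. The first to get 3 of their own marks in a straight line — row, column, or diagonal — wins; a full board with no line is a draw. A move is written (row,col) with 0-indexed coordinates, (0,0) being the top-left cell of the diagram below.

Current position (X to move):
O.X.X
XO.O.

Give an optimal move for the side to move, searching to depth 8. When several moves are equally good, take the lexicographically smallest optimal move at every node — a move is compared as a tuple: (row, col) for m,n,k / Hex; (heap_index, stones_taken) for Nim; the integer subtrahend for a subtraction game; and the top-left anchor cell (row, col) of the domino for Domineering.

X's best at [O.X.X/XO.O.]: (0,3)

[O.X.X/XO.O.] X move#1: (0,1):-1/OXX.X/XO.O., (0,3):+1/O.XXX/XO.O.*, (1,2):+0/O.X.X/XOXO., (1,4):-1/O.X.X/XO.OX
[O.XXX/XO.O.] end (terminal -1, O#2); searched O.X.X/XO.O. to 8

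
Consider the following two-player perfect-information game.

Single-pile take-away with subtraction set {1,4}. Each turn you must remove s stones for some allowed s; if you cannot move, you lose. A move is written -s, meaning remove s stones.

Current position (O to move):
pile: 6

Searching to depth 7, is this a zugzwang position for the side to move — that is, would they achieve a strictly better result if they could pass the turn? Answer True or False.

[6] O move#1: -1:+1/5*, -4:+1/2
[5] X move#2: -1:-1/4*, -4:-1/1
[4] O move#3: -1:-1/3, -4:+1/0*
[0] end (terminal -1, X#4); searched 6 to 7
suppose O passes — search the same position with X to move:
pass> [6] X move#1: -1:+1/5*, -4:+1/2
pass> [5] O move#2: -1:-1/4*, -4:-1/1
pass> [4] X move#3: -1:-1/3, -4:+1/0*
pass> [0] end (terminal -1, O#4); searched 6 to 7
for O: play +1, pass -1

zugzwang(6, O) = False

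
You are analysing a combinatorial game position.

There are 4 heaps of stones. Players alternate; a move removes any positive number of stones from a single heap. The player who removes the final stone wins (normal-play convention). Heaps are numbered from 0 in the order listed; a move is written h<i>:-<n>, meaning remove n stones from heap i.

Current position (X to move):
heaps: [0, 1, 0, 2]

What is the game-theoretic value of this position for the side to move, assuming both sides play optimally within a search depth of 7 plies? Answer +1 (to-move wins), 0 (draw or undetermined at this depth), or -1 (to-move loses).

value((0,1,0,2), X) = +1

p1 X@[(0,1,0,2)]: h1:-1[(0,0,0,2)]-1 h3:-1[(0,1,0,1)]+1* h3:-2[(0,1,0,0)]-1
p2 O@[(0,1,0,1)]: h1:-1[(0,0,0,1)]-1* h3:-1[(0,1,0,0)]-1
p3 X@[(0,0,0,1)]: h3:-1[(0,0,0,0)]+1*
p4 O@[(0,0,0,0)] terminal -1; root [(0,1,0,2)] d7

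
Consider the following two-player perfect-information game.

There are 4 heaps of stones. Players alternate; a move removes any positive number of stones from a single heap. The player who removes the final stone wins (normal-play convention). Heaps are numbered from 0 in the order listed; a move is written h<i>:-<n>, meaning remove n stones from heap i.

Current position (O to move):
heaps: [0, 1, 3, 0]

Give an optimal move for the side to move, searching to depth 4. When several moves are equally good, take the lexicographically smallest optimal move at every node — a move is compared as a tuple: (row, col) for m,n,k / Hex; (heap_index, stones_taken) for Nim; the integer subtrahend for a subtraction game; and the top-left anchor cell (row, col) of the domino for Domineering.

O's best at [(0,1,3,0)]: h2:-2

ply 1, O at (0,1,3,0) | h1:-1=-1→(0,0,3,0); h2:-1=-1→(0,1,2,0); h2:-2=+1→(0,1,1,0)*; h2:-3=-1→(0,1,0,0)
ply 2, X at (0,1,1,0) | h1:-1=-1→(0,0,1,0)*; h2:-1=-1→(0,1,0,0)
ply 3, O at (0,0,1,0) | h2:-1=+1→(0,0,0,0)*
ply 4: (0,0,0,0) is terminal -1 (X); from (0,1,3,0) depth 4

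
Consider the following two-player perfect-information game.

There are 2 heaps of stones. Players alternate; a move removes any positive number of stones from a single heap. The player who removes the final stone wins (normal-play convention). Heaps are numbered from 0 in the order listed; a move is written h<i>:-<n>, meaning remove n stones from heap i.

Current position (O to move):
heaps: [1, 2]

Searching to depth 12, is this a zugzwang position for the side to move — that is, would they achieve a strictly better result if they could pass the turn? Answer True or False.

[(1,2)] O move#1: h0:-1:-1/(0,2), h1:-1:+1/(1,1)*, h1:-2:-1/(1,0)
[(1,1)] X move#2: h0:-1:-1/(0,1)*, h1:-1:-1/(1,0)
[(0,1)] O move#3: h1:-1:+1/(0,0)*
[(0,0)] end (terminal -1, X#4); searched (1,2) to 12
if O skipped the turn, X would face:
~ [(1,2)] X move#1: h0:-1:-1/(0,2), h1:-1:+1/(1,1)*, h1:-2:-1/(1,0)
~ [(1,1)] O move#2: h0:-1:-1/(0,1)*, h1:-1:-1/(1,0)
~ [(0,1)] X move#3: h1:-1:+1/(0,0)*
~ [(0,0)] end (terminal -1, O#4); searched (1,2) to 12
compare (O): move=+1 vs pass=-1

zugzwang((1,2), O) = False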